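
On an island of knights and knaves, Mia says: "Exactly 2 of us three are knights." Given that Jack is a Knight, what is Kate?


Mia claims exactly 2 knights among Mia, Jack, Kate.
Given: Jack is a Knight.

Case 1: Mia is a Knight (tells truth)
  Then exactly 2 of the three are knights.
  Counting Mia, Jack: 2 knight(s) so far. Need 0 more → Kate = Knave.
Case 2: Mia is a Knave (lies)
  Then the count is NOT 2.
  If Kate = Knight, count = 2 = 2 → claim would be true, contradicts lie.
  If Kate = Knave, count = 1 ≠ 2 → lie confirmed ✓

Kate is a Knave.

Knave


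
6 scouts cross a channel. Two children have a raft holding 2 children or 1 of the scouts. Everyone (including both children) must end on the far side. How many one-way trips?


Per crossing of one of the scouts: children→, one←, one of the scouts→, one← = 4 trips
6 × 4 = 24, + 1 final children→ = 25
Minimum trips = 25

25


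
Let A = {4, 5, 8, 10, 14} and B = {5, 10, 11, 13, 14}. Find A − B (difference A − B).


A = {4, 5, 8, 10, 14}
B = {5, 10, 11, 13, 14}
Operation: difference A − B
In A but not B: 4, 8

{4, 8}


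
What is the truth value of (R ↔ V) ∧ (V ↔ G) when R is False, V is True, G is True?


R = False, V = True, G = True
Step 1: R ↔ V is true when R and V have the same value. Result: False
Step 2: V ↔ G is true when V and G have the same value. Result: True
Step 3: False ∧ True = False

False


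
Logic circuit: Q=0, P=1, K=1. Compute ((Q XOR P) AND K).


Q XOR P = 0^1 = 1
1 AND 1 = 1

1


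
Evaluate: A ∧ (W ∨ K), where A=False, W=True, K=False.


A = False, W = True, K = False
Expression: A ∧ (W ∨ K)
Step 1: W ∨ K = True OR False = True
Step 2: A ∧ (True) = False AND True = False

False


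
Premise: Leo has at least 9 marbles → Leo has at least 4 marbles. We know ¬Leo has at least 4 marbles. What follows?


Modus tollens: P → Q, ¬Q ⊢ ¬P
P: Leo has at least 9 marbles
Q: Leo has at least 4 marbles
We have P → Q and Q is false.
By modus tollens, P must be false.

It is not the case that Leo has at least 9 marbles


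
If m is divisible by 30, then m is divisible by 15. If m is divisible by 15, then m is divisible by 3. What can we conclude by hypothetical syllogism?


Hypothetical syllogism: P → Q, Q → R ⊢ P → R
Premise 1: m is divisible by 30 → m is divisible by 15
Premise 2: m is divisible by 15 → m is divisible by 3
Chain the implications: the middle term (m is divisible by 15) links the two.
Conclusion: If m is divisible by 30, then m is divisible by 3.

If m is divisible by 30, then m is divisible by 3.


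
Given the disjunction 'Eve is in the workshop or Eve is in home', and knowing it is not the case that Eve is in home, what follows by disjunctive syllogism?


Disjunctive syllogism: P ∨ Q, ¬P ⊢ Q
Disjunction: Eve is in the workshop ∨ Eve is in home
We know it is not the case that Eve is in home.
By disjunctive syllogism, the other disjunct must be true.

Eve is in the workshop


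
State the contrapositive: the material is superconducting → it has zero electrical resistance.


Original: If the material is superconducting, then it has zero electrical resistance
Contrapositive: If ¬Q, then ¬P
Negate Q: not (it has zero electrical resistance)
Negate P: not (the material is superconducting)

If not (it has zero electrical resistance), then not (the material is superconducting).


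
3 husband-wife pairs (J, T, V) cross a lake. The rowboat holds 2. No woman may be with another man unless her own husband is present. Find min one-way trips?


Label couples J, T, V (H = husband, W = wife).
Counting alone: 6 people, the rowboat carries 2 and someone must bring it back, so each round trip nets at most +1 on the far side until the last crossing → at least 9 trips. The jealousy constraint makes 9 impossible; the shortest valid schedule has 11:
1. WJ+WT →  (far: WJ,WT; near: HJ,HT,HV,WV)
2. WJ ←       (far: WT; near: HJ,HT,HV,WJ,WV)
3. WJ+WV →  (far: WJ,WT,WV; near: HJ,HT,HV)
4. WJ ←       (far: WT,WV; near: HJ,HT,HV,WJ)
5. HT+HV →  (far: HT,WT,HV,WV; near: HJ,WJ)
6. HT+WT ←  (far: HV,WV; near: HJ,WJ,HT,WT)
7. HJ+HT →  (far: HJ,HT,HV,WV; near: WJ,WT)
8. WV ←       (far: HJ,HT,HV; near: WJ,WT,WV)
9. WJ+WT →  (far: HJ,WJ,HT,WT,HV; near: WV)
10. HV ←      (far: HJ,WJ,HT,WT; near: HV,WV)
11. HV+WV → (far: all six; near: empty)
In every state each wife is either with her husband or with no other man.
Minimum trips = 11

11


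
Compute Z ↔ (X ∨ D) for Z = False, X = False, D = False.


Z = False, X = False, D = False
Step 1: X ∨ D = False OR False = False
Step 2: Z ↔ (False): true when both sides have same truth value.
Result: False ↔ False = True

True


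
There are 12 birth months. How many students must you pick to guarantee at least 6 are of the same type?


Pigeonhole: to guarantee k in one of n categories, need (k-1)×n + 1.
k = 6, n = 12
Minimum = (6-1) × 12 + 1 = 5 × 12 + 1

61


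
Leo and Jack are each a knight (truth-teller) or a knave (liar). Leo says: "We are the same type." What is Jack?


Leo says: "We are the same type."
Case 1: Leo is a Knight (truth-teller)
  Statement is true → they ARE the same → Jack is also a Knight
Case 2: Leo is a Knave (liar)
  Statement is false → they are NOT the same → Jack is a Knight
In both cases, Jack is a Knight.

Knight


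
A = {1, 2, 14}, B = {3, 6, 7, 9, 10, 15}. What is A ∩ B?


A = {1, 2, 14}
B = {3, 6, 7, 9, 10, 15}
Operation: intersection
Elements in both: none

∅


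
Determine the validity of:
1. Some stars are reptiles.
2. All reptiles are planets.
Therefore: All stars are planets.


Premise 1: Some stars are reptiles.
Premise 2: All reptiles are planets.
Conclusion: All stars are planets.
Fallacy: illicit minor. The minor term (stars) is distributed in the conclusion ('All stars ...') but undistributed in its premise ('Some stars are reptiles' doesn't cover all stars).
Only 'Some stars are planets' follows, not 'All'.

Invalid


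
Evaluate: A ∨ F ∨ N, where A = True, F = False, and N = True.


A = True, F = False, N = True
Step 1: A ∨ F = True OR False = True
Step 2: True ∨ N = True OR True = True
OR is true when at least one operand is true.

True


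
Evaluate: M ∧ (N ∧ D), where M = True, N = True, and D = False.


M = True, N = True, D = False
Step 1: N ∧ D = True AND False = False
Step 2: M ∧ False = True AND False = False
AND is true only when ALL operands are true.

False


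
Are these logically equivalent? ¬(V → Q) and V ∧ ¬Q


Expression 1: ¬(V → Q)
Expression 2: V ∧ ¬Q
Truth table (V Q | Expr1 Expr2):
  T T |   F     F
  T F |   T     T
  F T |   F     F
  F F |   F     F
All 4 rows agree, so the expressions are logically equivalent.

Yes


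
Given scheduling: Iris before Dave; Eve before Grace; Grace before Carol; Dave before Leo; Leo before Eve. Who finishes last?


Constraints: Iris before Dave; Eve before Grace; Grace before Carol; Dave before Leo; Leo before Eve
The last task can have nothing scheduled after it, so it must never appear on the left of a 'before'.
Tasks appearing before some other task: Iris, Eve, Grace, Dave, Leo.
The only task not in that list is Carol → it is last.

Carol


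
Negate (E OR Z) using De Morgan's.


De Morgan's law: ¬(P ∨ Q) ≡ ¬P ∧ ¬Q
¬(E ∨ Z) = ¬E ∧ ¬Z

¬E ∧ ¬Z


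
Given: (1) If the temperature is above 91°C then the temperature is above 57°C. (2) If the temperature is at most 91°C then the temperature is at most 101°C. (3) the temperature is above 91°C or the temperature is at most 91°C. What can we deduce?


Constructive dilemma: (P → Q) ∧ (R → S), P ∨ R ⊢ Q ∨ S
Premise 1: the temperature is above 91°C → the temperature is above 57°C
Premise 2: the temperature is at most 91°C → the temperature is at most 101°C
Premise 3: the temperature is above 91°C ∨ the temperature is at most 91°C
Case 1: Assuming the temperature is above 91°C, then by Premise 1, the temperature is above 57°C.
Case 2: Assuming the temperature is at most 91°C, then by Premise 2, the temperature is at most 101°C.
Since one of the temperature is above 91°C or the temperature is at most 91°C must hold, we get the temperature is above 57°C or the temperature is at most 101°C.

The temperature is above 57°C or the temperature is at most 101°C.


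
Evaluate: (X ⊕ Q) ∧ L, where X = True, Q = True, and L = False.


X = True, Q = True, L = False
Step 1: X ⊕ Q = True XOR True = False
Step 2: False ∧ L = False AND False = False
XOR true when exactly one of X,Q is true; then AND with L.

False


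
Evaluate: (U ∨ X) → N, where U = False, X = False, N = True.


U = False, X = False, N = True
Step 1: U ∨ X = False OR False = False
Step 2: (False) → N: false only when antecedent=True and N=False.
Result: True

True


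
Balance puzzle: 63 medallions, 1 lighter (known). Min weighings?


Each weighing has 3 outcomes (left heavy / balance / right heavy), so k weighings distinguish at most 3^k cases; splitting into three near-equal groups achieves this.
Need 3^k ≥ 63: 3^3 = 27 < 63 ≤ 3^4 = 81
k = ⌈log₃(63)⌉ = 4

4


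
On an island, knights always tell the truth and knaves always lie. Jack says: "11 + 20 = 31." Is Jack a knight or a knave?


Statement: "11 + 20 = 31."
Actual: 11 + 20 = 31
Claimed: 31
Statement is TRUE → Jack tells the truth → Knight

Knight


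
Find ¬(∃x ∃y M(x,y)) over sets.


Original: ∃x ∃y M(x,y)
Rule: ¬∀→∃, ¬∃→∀, negate predicate.
Negation: ∀x ∀y ¬M(x,y)

∀x ∀y ¬M(x,y)


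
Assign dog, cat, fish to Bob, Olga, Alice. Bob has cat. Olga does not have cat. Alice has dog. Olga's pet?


From clues:
  Alice → dog
  Bob → cat
By elimination, Olga gets the remaining.

fish


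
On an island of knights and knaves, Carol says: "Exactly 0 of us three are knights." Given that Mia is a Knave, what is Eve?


Carol claims exactly 0 knights among Carol, Mia, Eve.
Given: Mia is a Knave.

Case 1: Carol is a Knight (tells truth)
  Then exactly 0 of the three are knights.
  Counting Carol, Mia: 1 knight(s) so far. Need -1 more → impossible.
Case 2: Carol is a Knave (lies)
  Then the count is NOT 0.
  If Eve = Knave, count = 0 = 0 → claim would be true, contradicts lie.
  If Eve = Knight, count = 1 ≠ 0 → lie confirmed ✓

Eve is a Knight.

Knight


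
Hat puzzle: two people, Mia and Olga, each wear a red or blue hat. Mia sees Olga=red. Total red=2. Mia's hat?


Total red = 2, Olga = red
Red accounted for: 1
Remaining for Mia: 1
Mia's hat is red.

red


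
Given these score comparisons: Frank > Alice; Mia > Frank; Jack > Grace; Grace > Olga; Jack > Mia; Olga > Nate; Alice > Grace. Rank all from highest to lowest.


Constraints: Frank > Alice; Mia > Frank; Jack > Grace; Grace > Olga; Jack > Mia; Olga > Nate; Alice > Grace
Method: at each step, the next-highest is the one remaining person who never appears on the smaller side of a constraint between remaining people.
  Step 1: remaining {Frank, Alice, Grace, Olga, Mia, Nate, Jack}; on the smaller side: {Frank, Alice, Grace, Olga, Mia, Nate} → Jack is next (Jack > Grace; Jack > Mia).
  Step 2: remaining {Frank, Alice, Grace, Olga, Mia, Nate}; on the smaller side: {Frank, Alice, Grace, Olga, Nate} → Mia is next (Mia > Frank).
  Step 3: remaining {Frank, Alice, Grace, Olga, Nate}; on the smaller side: {Alice, Grace, Olga, Nate} → Frank is next (Frank > Alice).
  Step 4: remaining {Alice, Grace, Olga, Nate}; on the smaller side: {Grace, Olga, Nate} → Alice is next (Alice > Grace).
  Step 5: remaining {Grace, Olga, Nate}; on the smaller side: {Olga, Nate} → Grace is next (Grace > Olga).
  Step 6: remaining {Olga, Nate}; on the smaller side: {Nate} → Olga is next (Olga > Nate).
  Step 7: only Nate remains → lowest.
Final ranking (highest to lowest):

Jack > Mia > Frank > Alice > Grace > Olga > Nate


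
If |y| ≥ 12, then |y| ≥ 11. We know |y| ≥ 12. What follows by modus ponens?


Modus ponens: P → Q, P ⊢ Q
P: |y| ≥ 12
Q: |y| ≥ 11
We have P → Q and P is true.
By modus ponens, Q must be true.

|y| ≥ 11


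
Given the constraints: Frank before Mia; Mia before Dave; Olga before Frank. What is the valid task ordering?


Constraints: Frank before Mia; Mia before Dave; Olga before Frank
Method: repeatedly schedule the remaining task that has no remaining task required before it.
  Step 1: remaining {Dave, Frank, Olga, Mia}; every task except Olga still has a predecessor pending → schedule Olga.
  Step 2: remaining {Dave, Frank, Mia}; every task except Frank still has a predecessor pending → schedule Frank.
  Step 3: remaining {Dave, Mia}; every task except Mia still has a predecessor pending → schedule Mia.
  Step 4: only Dave remains → schedule Dave.
Resulting order:

Olga → Frank → Mia → Dave


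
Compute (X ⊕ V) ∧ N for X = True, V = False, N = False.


X = True, V = False, N = False
Step 1: X ⊕ V = True XOR False = True
Step 2: True ∧ N = True AND False = False
XOR true when exactly one of X,V is true; then AND with N.

False


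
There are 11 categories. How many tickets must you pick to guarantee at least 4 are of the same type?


Pigeonhole: to guarantee k in one of n categories, need (k-1)×n + 1.
k = 4, n = 11
Minimum = (4-1) × 11 + 1 = 3 × 11 + 1

34


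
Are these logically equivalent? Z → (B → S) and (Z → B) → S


Expression 1: Z → (B → S)
Expression 2: (Z → B) → S
Truth table (Z B S | Expr1 Expr2):
  T T T |   T     T
  T T F |   F     F
  T F T |   T     T
  T F F |   T     T
  F T T |   T     T
  F T F |   T     F   ← differ
  F F T |   T     T
  F F F |   T     F   ← differ
Counterexample: Z=F, B=T, S=F gives Expr1 = T but Expr2 = F, so the expressions are NOT logically equivalent.

No


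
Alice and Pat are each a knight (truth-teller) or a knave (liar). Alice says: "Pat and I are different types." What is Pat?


Alice says: "Pat and I are different types."
Case 1: Alice is a Knight (truth-teller)
  Statement is true → they ARE different → Pat is a Knave
Case 2: Alice is a Knave (liar)
  Statement is false → they are NOT different → Pat is a Knave
In both cases, Pat is a Knave.

Knave


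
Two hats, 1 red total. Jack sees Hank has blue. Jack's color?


Total red = 1, Hank = blue
Red accounted for: 0
Remaining for Jack: 1
Jack's hat is red.

red


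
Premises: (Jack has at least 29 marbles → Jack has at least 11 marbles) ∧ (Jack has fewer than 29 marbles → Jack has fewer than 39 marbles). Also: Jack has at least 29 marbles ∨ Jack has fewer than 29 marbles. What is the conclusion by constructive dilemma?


Constructive dilemma: (P → Q) ∧ (R → S), P ∨ R ⊢ Q ∨ S
Premise 1: Jack has at least 29 marbles → Jack has at least 11 marbles
Premise 2: Jack has fewer than 29 marbles → Jack has fewer than 39 marbles
Premise 3: Jack has at least 29 marbles ∨ Jack has fewer than 29 marbles
Case 1: Assuming Jack has at least 29 marbles, then by Premise 1, Jack has at least 11 marbles.
Case 2: Assuming Jack has fewer than 29 marbles, then by Premise 2, Jack has fewer than 39 marbles.
Since one of Jack has at least 29 marbles or Jack has fewer than 29 marbles must hold, we get Jack has at least 11 marbles or Jack has fewer than 39 marbles.

Jack has at least 11 marbles or Jack has fewer than 39 marbles.


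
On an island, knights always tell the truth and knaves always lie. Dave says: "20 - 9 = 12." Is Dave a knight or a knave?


Statement: "20 - 9 = 12."
Actual: 20 - 9 = 11
Claimed: 12
Statement is FALSE → Dave lies → Knave

Knave


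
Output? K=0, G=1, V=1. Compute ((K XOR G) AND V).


K XOR G = 0^1 = 1
1 AND 1 = 1

1


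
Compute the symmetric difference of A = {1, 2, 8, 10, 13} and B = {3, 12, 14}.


A = {1, 2, 8, 10, 13}
B = {3, 12, 14}
Operation: symmetric difference
In A only: [1, 2, 8, 10, 13], in B only: [3, 12, 14]

{1, 2, 3, 8, 10, 12, 13, 14}


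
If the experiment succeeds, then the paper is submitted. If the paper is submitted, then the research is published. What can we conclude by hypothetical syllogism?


Hypothetical syllogism: P → Q, Q → R ⊢ P → R
Premise 1: the experiment succeeds → the paper is submitted
Premise 2: the paper is submitted → the research is published
Chain the implications: the middle term (the paper is submitted) links the two.
Conclusion: If the experiment succeeds, then the research is published.

If the experiment succeeds, then the research is published.


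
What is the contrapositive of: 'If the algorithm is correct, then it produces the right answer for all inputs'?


Original: If the algorithm is correct, then it produces the right answer for all inputs
Contrapositive: If ¬Q, then ¬P
Negate Q: not (it produces the right answer for all inputs)
Negate P: not (the algorithm is correct)

If not (it produces the right answer for all inputs), then not (the algorithm is correct).


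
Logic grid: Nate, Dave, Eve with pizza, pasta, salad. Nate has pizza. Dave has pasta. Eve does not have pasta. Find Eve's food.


From clues:
  Nate → pizza
  Dave → pasta
By elimination, Eve gets the remaining.

salad


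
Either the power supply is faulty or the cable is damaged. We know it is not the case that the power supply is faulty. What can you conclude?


Disjunctive syllogism: P ∨ Q, ¬P ⊢ Q
Disjunction: the power supply is faulty ∨ the cable is damaged
We know it is not the case that the power supply is faulty.
By disjunctive syllogism, the other disjunct must be true.

The cable is damaged


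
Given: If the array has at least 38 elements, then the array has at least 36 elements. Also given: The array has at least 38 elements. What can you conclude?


Modus ponens: P → Q, P ⊢ Q
P: the array has at least 38 elements
Q: the array has at least 36 elements
We have P → Q and P is true.
By modus ponens, Q must be true.

The array has at least 36 elements


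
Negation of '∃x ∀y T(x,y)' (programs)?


Original: ∃x ∀y T(x,y)
Rule: ¬∀→∃, ¬∃→∀, negate predicate.
Negation: ∀x ∃y ¬T(x,y)

∀x ∃y ¬T(x,y)


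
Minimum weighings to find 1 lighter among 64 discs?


Each weighing has 3 outcomes (left heavy / balance / right heavy), so k weighings distinguish at most 3^k cases; splitting into three near-equal groups achieves this.
Need 3^k ≥ 64: 3^3 = 27 < 64 ≤ 3^4 = 81
k = ⌈log₃(64)⌉ = 4

4


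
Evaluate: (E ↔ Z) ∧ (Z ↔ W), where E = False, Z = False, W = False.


E = False, Z = False, W = False
Step 1: E ↔ Z is true when E and Z have the same value. Result: True
Step 2: Z ↔ W is true when Z and W have the same value. Result: True
Step 3: True ∧ True = True

True


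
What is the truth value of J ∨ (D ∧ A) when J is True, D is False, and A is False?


J = True, D = False, A = False
Step 1: D ∧ A = False AND False = False
Step 2: J ∨ False = True OR False = True
AND evaluated first (higher precedence); then OR applied.

True


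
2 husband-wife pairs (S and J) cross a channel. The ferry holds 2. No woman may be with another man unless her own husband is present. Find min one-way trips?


Label couples S and J.
1. WS+WJ → (far: WS,WJ; near: HS,HJ)
2. WS ←   (far: WJ; near: HS,HJ,WS)
3. HS+HJ → (far: HS,HJ,WJ; near: WS)
4. HS ←   (far: HJ,WJ; near: HS,WS)  — HS returns, since WS is alone on near bank
5. HS+WS → (far: all four; near: empty)
Every state respects the constraint.
Minimum trips = 5

5


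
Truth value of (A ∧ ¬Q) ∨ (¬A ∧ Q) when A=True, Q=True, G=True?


A = True, Q = True, G = True
Expression: (A ∧ ¬Q) ∨ (¬A ∧ Q)
Step 1: ¬Q = NOT True = False
Step 2: A ∧ ¬Q = True AND False = False
Step 3: ¬A = NOT True = False
Step 4: ¬A ∧ Q = False AND True = False
Step 5: (False) ∨ (False) = False OR False = False

False


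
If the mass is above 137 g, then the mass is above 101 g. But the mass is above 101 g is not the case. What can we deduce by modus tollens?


Modus tollens: P → Q, ¬Q ⊢ ¬P
P: the mass is above 137 g
Q: the mass is above 101 g
We have P → Q and Q is false.
By modus tollens, P must be false.

It is not the case that the mass is above 137 g


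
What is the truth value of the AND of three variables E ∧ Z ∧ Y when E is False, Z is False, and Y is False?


E = False, Z = False, Y = False
Step 1: E ∧ Z = False AND False = False
Step 2: (False) ∧ Y = (False) AND False = False
AND is true only when ALL operands are true.

False


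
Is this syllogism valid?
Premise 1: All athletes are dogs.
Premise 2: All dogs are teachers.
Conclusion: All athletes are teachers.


Premise 1: All athletes are dogs.
Premise 2: All dogs are teachers.
Conclusion: All athletes are teachers.
Barbara syllogism (AAA-1): All A are B, All B are C → All A are C.
Middle term (dogs) distributed in premise 2.

Valid


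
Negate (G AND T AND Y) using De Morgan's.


De Morgan's law: ¬(P ∧ Q ∧ R) ≡ ¬P ∨ ¬Q ∨ ¬R
¬(G ∧ T ∧ Y) = ¬G ∨ ¬T ∨ ¬Y

¬G ∨ ¬T ∨ ¬Y


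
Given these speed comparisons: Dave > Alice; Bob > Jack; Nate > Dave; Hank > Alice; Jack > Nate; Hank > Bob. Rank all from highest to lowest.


Constraints: Dave > Alice; Bob > Jack; Nate > Dave; Hank > Alice; Jack > Nate; Hank > Bob
Method: at each step, the next-highest is the one remaining person who never appears on the smaller side of a constraint between remaining people.
  Step 1: remaining {Alice, Bob, Jack, Hank, Nate, Dave}; on the smaller side: {Alice, Bob, Jack, Nate, Dave} → Hank is next (Hank > Alice; Hank > Bob).
  Step 2: remaining {Alice, Bob, Jack, Nate, Dave}; on the smaller side: {Alice, Jack, Nate, Dave} → Bob is next (Bob > Jack).
  Step 3: remaining {Alice, Jack, Nate, Dave}; on the smaller side: {Alice, Nate, Dave} → Jack is next (Jack > Nate).
  Step 4: remaining {Alice, Nate, Dave}; on the smaller side: {Alice, Dave} → Nate is next (Nate > Dave).
  Step 5: remaining {Alice, Dave}; on the smaller side: {Alice} → Dave is next (Dave > Alice).
  Step 6: only Alice remains → lowest.
Final ranking (highest to lowest):

Hank > Bob > Jack > Nate > Dave > Alice


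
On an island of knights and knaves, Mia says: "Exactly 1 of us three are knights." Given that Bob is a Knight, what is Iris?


Mia claims exactly 1 knights among Mia, Bob, Iris.
Given: Bob is a Knight.

Case 1: Mia is a Knight (tells truth)
  Then exactly 1 of the three are knights.
  Counting Mia, Bob: 2 knight(s) so far. Need -1 more → impossible.
Case 2: Mia is a Knave (lies)
  Then the count is NOT 1.
  If Iris = Knave, count = 1 = 1 → claim would be true, contradicts lie.
  If Iris = Knight, count = 2 ≠ 1 → lie confirmed ✓

Iris is a Knight.

Knight


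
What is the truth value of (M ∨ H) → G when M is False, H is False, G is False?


M = False, H = False, G = False
Step 1: M ∨ H = False OR False = False
Step 2: (False) → G: false only when antecedent=True and G=False.
Result: True

True


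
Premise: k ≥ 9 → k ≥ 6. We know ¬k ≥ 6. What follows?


Modus tollens: P → Q, ¬Q ⊢ ¬P
P: k ≥ 9
Q: k ≥ 6
We have P → Q and Q is false.
By modus tollens, P must be false.

It is not the case that k ≥ 9


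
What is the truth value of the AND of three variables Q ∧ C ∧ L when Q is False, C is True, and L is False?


Q = False, C = True, L = False
Step 1: Q ∧ C = False AND True = False
Step 2: (False) ∧ L = (False) AND False = False
AND is true only when ALL operands are true.

False


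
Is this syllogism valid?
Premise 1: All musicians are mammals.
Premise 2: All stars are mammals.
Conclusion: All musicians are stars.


Premise 1: All musicians are mammals.
Premise 2: All stars are mammals.
Conclusion: All musicians are stars.
Fallacy: undistributed middle. mammals is predicate in both.
Counterexample: musicians and stars could be disjoint subsets of mammals.

Invalid


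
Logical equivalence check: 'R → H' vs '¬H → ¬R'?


Expression 1: R → H
Expression 2: ¬H → ¬R
Truth table (R H | Expr1 Expr2):
  T T |   T     T
  T F |   F     F
  F T |   T     T
  F F |   T     T
All 4 rows agree, so the expressions are logically equivalent.

Yes


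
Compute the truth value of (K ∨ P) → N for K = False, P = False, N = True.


K = False, P = False, N = True
Step 1: K ∨ P = False OR False = False
Step 2: (False) → N: false only when antecedent=True and N=False.
Result: True

True


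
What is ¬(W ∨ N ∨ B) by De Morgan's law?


De Morgan's law: ¬(P ∨ Q ∨ R) ≡ ¬P ∧ ¬Q ∧ ¬R
¬(W ∨ N ∨ B) = ¬W ∧ ¬N ∧ ¬B

¬W ∧ ¬N ∧ ¬B


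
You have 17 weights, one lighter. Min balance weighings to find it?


Each weighing has 3 outcomes (left heavy / balance / right heavy), so k weighings distinguish at most 3^k cases; splitting into three near-equal groups achieves this.
Need 3^k ≥ 17: 3^2 = 9 < 17 ≤ 3^3 = 27
k = ⌈log₃(17)⌉ = 3

3


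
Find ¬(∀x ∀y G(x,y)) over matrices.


Original: ∀x ∀y G(x,y)
Rule: ¬∀→∃, ¬∃→∀, negate predicate.
Negation: ∃x ∃y ¬G(x,y)

∃x ∃y ¬G(x,y)


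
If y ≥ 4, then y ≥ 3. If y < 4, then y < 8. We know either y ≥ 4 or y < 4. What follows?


Constructive dilemma: (P → Q) ∧ (R → S), P ∨ R ⊢ Q ∨ S
Premise 1: y ≥ 4 → y ≥ 3
Premise 2: y < 4 → y < 8
Premise 3: y ≥ 4 ∨ y < 4
Case 1: Assuming y ≥ 4, then by Premise 1, y ≥ 3.
Case 2: Assuming y < 4, then by Premise 2, y < 8.
Since one of y ≥ 4 or y < 4 must hold, we get y ≥ 3 or y < 8.

y ≥ 3 or y < 8.


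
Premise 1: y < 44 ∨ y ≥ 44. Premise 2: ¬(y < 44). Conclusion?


Disjunctive syllogism: P ∨ Q, ¬P ⊢ Q
Disjunction: y < 44 ∨ y ≥ 44
We know it is not the case that y < 44.
By disjunctive syllogism, the other disjunct must be true.

y ≥ 44


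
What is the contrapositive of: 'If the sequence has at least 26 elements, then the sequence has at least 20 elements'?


Original: If the sequence has at least 26 elements, then the sequence has at least 20 elements
Contrapositive: If ¬Q, then ¬P
Negate Q: not (the sequence has at least 20 elements)
Negate P: not (the sequence has at least 26 elements)

If not (the sequence has at least 20 elements), then not (the sequence has at least 26 elements).


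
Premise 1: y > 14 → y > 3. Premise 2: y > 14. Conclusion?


Modus ponens: P → Q, P ⊢ Q
P: y > 14
Q: y > 3
We have P → Q and P is true.
By modus ponens, Q must be true.

y > 3


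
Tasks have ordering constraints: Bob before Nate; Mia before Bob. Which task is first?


Constraints: Bob before Nate; Mia before Bob
The first task can have nothing scheduled before it, so it must never appear on the right of a 'before'.
Tasks appearing after some 'before': Nate, Bob.
The only task not in that list is Mia → it is first.

Mia


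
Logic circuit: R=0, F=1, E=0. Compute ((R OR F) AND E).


R OR F = 0|1 = 1
1 AND 0 = 0

0


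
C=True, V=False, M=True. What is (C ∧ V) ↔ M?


C = True, V = False, M = True
Expression: (C ∧ V) ↔ M
Step 1: C ∧ V = True AND False = False
Step 2: (False) ↔ M = (False iff True) = False

False


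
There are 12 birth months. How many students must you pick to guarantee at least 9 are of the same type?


Pigeonhole: to guarantee k in one of n categories, need (k-1)×n + 1.
k = 9, n = 12
Minimum = (9-1) × 12 + 1 = 8 × 12 + 1

97


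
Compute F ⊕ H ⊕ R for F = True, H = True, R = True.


F = True, H = True, R = True
Step 1: F ⊕ H = True XOR True = False
Step 2: False ⊕ R = False XOR True = True
XOR is true when an odd number of operands are true.

True


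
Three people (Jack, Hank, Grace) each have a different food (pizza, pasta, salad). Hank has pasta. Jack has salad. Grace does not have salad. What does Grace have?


From clues:
  Jack → salad
  Hank → pasta
By elimination, Grace gets the remaining.

pizza


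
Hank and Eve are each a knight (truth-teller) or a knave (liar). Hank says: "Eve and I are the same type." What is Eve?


Hank says: "Eve and I are the same type."
Case 1: Hank is a Knight (truth-teller)
  Statement is true → they ARE the same → Eve is also a Knight
Case 2: Hank is a Knave (liar)
  Statement is false → they are NOT the same → Eve is a Knight
In both cases, Eve is a Knight.

Knight


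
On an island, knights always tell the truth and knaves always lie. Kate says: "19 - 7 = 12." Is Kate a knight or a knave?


Statement: "19 - 7 = 12."
Actual: 19 - 7 = 12
Claimed: 12
Statement is TRUE → Kate tells the truth → Knight

Knight


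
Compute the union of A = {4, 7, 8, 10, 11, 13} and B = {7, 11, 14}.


A = {4, 7, 8, 10, 11, 13}
B = {7, 11, 14}
Operation: union
All elements combined: 4, 7, 8, 10, 11, 13, 14

{4, 7, 8, 10, 11, 13, 14}


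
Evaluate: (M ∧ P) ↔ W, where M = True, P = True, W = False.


M = True, P = True, W = False
Step 1: M ∧ P = True AND True = True
Step 2: (True) ↔ W: true when both sides have same truth value.
Result: True ↔ False = False

False


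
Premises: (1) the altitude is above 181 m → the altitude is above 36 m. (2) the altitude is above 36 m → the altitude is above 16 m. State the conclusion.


Hypothetical syllogism: P → Q, Q → R ⊢ P → R
Premise 1: the altitude is above 181 m → the altitude is above 36 m
Premise 2: the altitude is above 36 m → the altitude is above 16 m
Chain the implications: the middle term (the altitude is above 36 m) links the two.
Conclusion: If the altitude is above 181 m, then the altitude is above 16 m.

If the altitude is above 181 m, then the altitude is above 16 m.


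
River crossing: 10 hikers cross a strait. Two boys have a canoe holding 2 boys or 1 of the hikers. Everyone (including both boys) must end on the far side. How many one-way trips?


Per crossing of one of the hikers: boys→, one←, one of the hikers→, one← = 4 trips
10 × 4 = 40, + 1 final boys→ = 41
Minimum trips = 41

41


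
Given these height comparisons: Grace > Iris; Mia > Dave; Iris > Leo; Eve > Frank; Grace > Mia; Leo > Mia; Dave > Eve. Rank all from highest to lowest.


Constraints: Grace > Iris; Mia > Dave; Iris > Leo; Eve > Frank; Grace > Mia; Leo > Mia; Dave > Eve
Method: at each step, the next-highest is the one remaining person who never appears on the smaller side of a constraint between remaining people.
  Step 1: remaining {Leo, Iris, Grace, Dave, Frank, Mia, Eve}; on the smaller side: {Leo, Iris, Dave, Frank, Mia, Eve} → Grace is next (Grace > Iris; Grace > Mia).
  Step 2: remaining {Leo, Iris, Dave, Frank, Mia, Eve}; on the smaller side: {Leo, Dave, Frank, Mia, Eve} → Iris is next (Iris > Leo).
  Step 3: remaining {Leo, Dave, Frank, Mia, Eve}; on the smaller side: {Dave, Frank, Mia, Eve} → Leo is next (Leo > Mia).
  Step 4: remaining {Dave, Frank, Mia, Eve}; on the smaller side: {Dave, Frank, Eve} → Mia is next (Mia > Dave).
  Step 5: remaining {Dave, Frank, Eve}; on the smaller side: {Frank, Eve} → Dave is next (Dave > Eve).
  Step 6: remaining {Frank, Eve}; on the smaller side: {Frank} → Eve is next (Eve > Frank).
  Step 7: only Frank remains → lowest.
Final ranking (highest to lowest):

Grace > Iris > Leo > Mia > Dave > Eve > Frank


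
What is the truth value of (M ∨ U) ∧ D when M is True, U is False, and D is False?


M = True, U = False, D = False
Step 1: M ∨ U = True OR False = True
Step 2: True ∧ D = True AND False = False
OR is true when at least one operand is true; AND requires both.

False


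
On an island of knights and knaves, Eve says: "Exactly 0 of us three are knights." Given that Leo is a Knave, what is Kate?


Eve claims exactly 0 knights among Eve, Leo, Kate.
Given: Leo is a Knave.

Case 1: Eve is a Knight (tells truth)
  Then exactly 0 of the three are knights.
  Counting Eve, Leo: 1 knight(s) so far. Need -1 more → impossible.
Case 2: Eve is a Knave (lies)
  Then the count is NOT 0.
  If Kate = Knave, count = 0 = 0 → claim would be true, contradicts lie.
  If Kate = Knight, count = 1 ≠ 0 → lie confirmed ✓

Kate is a Knight.

Knight


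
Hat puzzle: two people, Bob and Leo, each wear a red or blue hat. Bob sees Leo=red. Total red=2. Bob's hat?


Total red = 2, Leo = red
Red accounted for: 1
Remaining for Bob: 1
Bob's hat is red.

red


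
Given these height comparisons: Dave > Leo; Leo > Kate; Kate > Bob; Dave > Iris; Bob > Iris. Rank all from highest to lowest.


Constraints: Dave > Leo; Leo > Kate; Kate > Bob; Dave > Iris; Bob > Iris
Method: at each step, the next-highest is the one remaining person who never appears on the smaller side of a constraint between remaining people.
  Step 1: remaining {Dave, Bob, Leo, Iris, Kate}; on the smaller side: {Bob, Leo, Iris, Kate} → Dave is next (Dave > Leo; Dave > Iris).
  Step 2: remaining {Bob, Leo, Iris, Kate}; on the smaller side: {Bob, Iris, Kate} → Leo is next (Leo > Kate).
  Step 3: remaining {Bob, Iris, Kate}; on the smaller side: {Bob, Iris} → Kate is next (Kate > Bob).
  Step 4: remaining {Bob, Iris}; on the smaller side: {Iris} → Bob is next (Bob > Iris).
  Step 5: only Iris remains → lowest.
Final ranking (highest to lowest):

Dave > Leo > Kate > Bob > Iris


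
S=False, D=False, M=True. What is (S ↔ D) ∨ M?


S = False, D = False, M = True
Expression: (S ↔ D) ∨ M
Step 1: S ↔ D = (False iff False) (true when values match) = True
Step 2: (True) ∨ M = True OR True = True

True


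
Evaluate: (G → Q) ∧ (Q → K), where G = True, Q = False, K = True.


G = True, Q = False, K = True
Step 1: G → Q is false only when G=True and Q=False. Result: False
Step 2: Q → K is false only when Q=True and K=False. Result: True
Step 3: False ∧ True = False

False


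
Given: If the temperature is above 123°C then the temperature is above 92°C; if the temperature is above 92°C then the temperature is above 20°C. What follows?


Hypothetical syllogism: P → Q, Q → R ⊢ P → R
Premise 1: the temperature is above 123°C → the temperature is above 92°C
Premise 2: the temperature is above 92°C → the temperature is above 20°C
Chain the implications: the middle term (the temperature is above 92°C) links the two.
Conclusion: If the temperature is above 123°C, then the temperature is above 20°C.

If the temperature is above 123°C, then the temperature is above 20°C.


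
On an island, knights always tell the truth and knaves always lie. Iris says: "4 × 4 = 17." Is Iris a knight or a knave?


Statement: "4 × 4 = 17."
Actual: 4 × 4 = 16
Claimed: 17
Statement is FALSE → Iris lies → Knave

Knave


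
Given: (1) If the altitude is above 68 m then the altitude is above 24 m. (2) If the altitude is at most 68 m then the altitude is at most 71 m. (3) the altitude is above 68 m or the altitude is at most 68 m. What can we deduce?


Constructive dilemma: (P → Q) ∧ (R → S), P ∨ R ⊢ Q ∨ S
Premise 1: the altitude is above 68 m → the altitude is above 24 m
Premise 2: the altitude is at most 68 m → the altitude is at most 71 m
Premise 3: the altitude is above 68 m ∨ the altitude is at most 68 m
Case 1: Assuming the altitude is above 68 m, then by Premise 1, the altitude is above 24 m.
Case 2: Assuming the altitude is at most 68 m, then by Premise 2, the altitude is at most 71 m.
Since one of the altitude is above 68 m or the altitude is at most 68 m must hold, we get the altitude is above 24 m or the altitude is at most 71 m.

The altitude is above 24 m or the altitude is at most 71 m.


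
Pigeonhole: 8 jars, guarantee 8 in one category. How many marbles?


Pigeonhole: to guarantee k in one of n categories, need (k-1)×n + 1.
k = 8, n = 8
Minimum = (8-1) × 8 + 1 = 7 × 8 + 1

57


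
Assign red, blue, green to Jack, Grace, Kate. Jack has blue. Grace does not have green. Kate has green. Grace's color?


From clues:
  Kate → green
  Jack → blue
By elimination, Grace gets the remaining.

red


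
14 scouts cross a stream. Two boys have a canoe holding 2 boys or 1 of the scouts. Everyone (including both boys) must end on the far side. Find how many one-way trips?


Per crossing of one of the scouts: boys→, one←, one of the scouts→, one← = 4 trips
14 × 4 = 56, + 1 final boys→ = 57
Minimum trips = 57

57


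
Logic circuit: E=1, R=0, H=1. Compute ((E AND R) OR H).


E AND R = 1&0 = 0
0 OR 1 = 1

1


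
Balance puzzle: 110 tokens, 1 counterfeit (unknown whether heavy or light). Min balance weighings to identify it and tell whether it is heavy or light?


Let n = 110. 220 possibilities (n tokens × lighter/heavier); each weighing has 3 outcomes.
Bound for k weighings: say the first weighing puts j tokens on each pan. If it tips, the 2j weighed tokens remain suspects (each with a known direction) and k-1 weighings give 3^(k-1) outcomes; 3^(k-1) is odd, so 2j ≤ 3^(k-1) - 1. If it balances, the n - 2j unweighed tokens remain with direction unknown: 2(n - 2j) ≤ 3^(k-1) - 1 by the same parity argument. Adding, n ≤ (3^(k-1) - 1) + (3^(k-1) - 1)/2 = (3^k - 3)/2, and the classical three-group strategy achieves this (3 tokens in 2 weighings, 12 in 3, 39 in 4, 120 in 5).
So we need the smallest k with (3^k - 3)/2 ≥ 110.
k = 4: (3^4 - 3)/2 = 39 < 110 ✗
k = 5: (3^5 - 3)/2 = 120 ≥ 110 ✓

5


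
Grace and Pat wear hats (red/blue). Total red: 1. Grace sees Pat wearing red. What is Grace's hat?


Total red = 1, Pat = red
Red accounted for: 1
Remaining for Grace: 0
Grace's hat is blue.

blue


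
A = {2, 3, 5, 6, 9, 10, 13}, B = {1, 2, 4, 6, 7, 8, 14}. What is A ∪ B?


A = {2, 3, 5, 6, 9, 10, 13}
B = {1, 2, 4, 6, 7, 8, 14}
Operation: union
All elements combined: 1, 2, 3, 4, 5, 6, 7, 8, 9, 10, 13, 14

{1, 2, 3, 4, 5, 6, 7, 8, 9, 10, 13, 14}


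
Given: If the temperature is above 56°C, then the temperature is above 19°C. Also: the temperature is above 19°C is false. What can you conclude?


Modus tollens: P → Q, ¬Q ⊢ ¬P
P: the temperature is above 56°C
Q: the temperature is above 19°C
We have P → Q and Q is false.
By modus tollens, P must be false.

It is not the case that the temperature is above 56°C


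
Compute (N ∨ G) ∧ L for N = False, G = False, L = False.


N = False, G = False, L = False
Step 1: N ∨ G = False OR False = False
Step 2: False ∧ L = False AND False = False
OR is true when at least one operand is true; AND requires both.

False


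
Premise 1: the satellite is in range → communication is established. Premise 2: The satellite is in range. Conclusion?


Modus ponens: P → Q, P ⊢ Q
P: the satellite is in range
Q: communication is established
We have P → Q and P is true.
By modus ponens, Q must be true.

Communication is established


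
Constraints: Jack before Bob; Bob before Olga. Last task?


Constraints: Jack before Bob; Bob before Olga
The last task can have nothing scheduled after it, so it must never appear on the left of a 'before'.
Tasks appearing before some other task: Jack, Bob.
The only task not in that list is Olga → it is last.

Olga


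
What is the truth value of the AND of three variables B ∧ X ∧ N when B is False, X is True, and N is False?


B = False, X = True, N = False
Step 1: B ∧ X = False AND True = False
Step 2: (False) ∧ N = (False) AND False = False
AND is true only when ALL operands are true.

False


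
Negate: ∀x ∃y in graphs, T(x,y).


Original: ∀x ∃y T(x,y)
Rule: ¬∀→∃, ¬∃→∀, negate predicate.
Negation: ∃x ∀y ¬T(x,y)

∃x ∀y ¬T(x,y)


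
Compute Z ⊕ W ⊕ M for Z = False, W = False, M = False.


Z = False, W = False, M = False
Step 1: Z ⊕ W = False XOR False = False
Step 2: False ⊕ M = False XOR False = False
XOR is true when an odd number of operands are true.

False


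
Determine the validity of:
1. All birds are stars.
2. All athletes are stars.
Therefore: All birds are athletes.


Premise 1: All birds are stars.
Premise 2: All athletes are stars.
Conclusion: All birds are athletes.
Fallacy: undistributed middle. stars is predicate in both.
Counterexample: birds and athletes could be disjoint subsets of stars.

Invalid
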